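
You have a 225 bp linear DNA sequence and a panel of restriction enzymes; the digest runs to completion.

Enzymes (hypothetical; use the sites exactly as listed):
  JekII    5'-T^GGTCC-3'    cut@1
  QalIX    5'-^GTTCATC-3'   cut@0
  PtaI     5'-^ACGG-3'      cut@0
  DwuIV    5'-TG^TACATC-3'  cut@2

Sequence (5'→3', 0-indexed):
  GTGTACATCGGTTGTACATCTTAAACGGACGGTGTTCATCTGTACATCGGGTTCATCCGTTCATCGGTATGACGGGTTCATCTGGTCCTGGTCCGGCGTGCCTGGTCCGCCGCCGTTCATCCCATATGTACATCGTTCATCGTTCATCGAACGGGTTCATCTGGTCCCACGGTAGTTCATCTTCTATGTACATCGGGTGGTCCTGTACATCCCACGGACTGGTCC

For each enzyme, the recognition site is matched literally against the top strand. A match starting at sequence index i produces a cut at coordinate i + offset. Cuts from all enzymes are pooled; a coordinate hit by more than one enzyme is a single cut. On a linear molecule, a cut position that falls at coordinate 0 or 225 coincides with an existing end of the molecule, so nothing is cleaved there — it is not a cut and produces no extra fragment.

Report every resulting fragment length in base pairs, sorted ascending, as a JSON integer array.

[3,4,4,4,5,5,6,6,6,6,7,7,7,8,8,8,8,8,9,9,10,10,11,11,13,14,14,14]

Per-enzyme occurrences:
  JekII TGGTCC/1: at [82, 88, 102, 161, 197, 219] ⇒ [83, 89, 103, 162, 198, 220]
  QalIX GTTCATC/0: at [33, 50, 58, 75, 114, 134, 141, 154, 174] ⇒ [33, 50, 58, 75, 114, 134, 141, 154, 174]
  PtaI ACGG/0: at [24, 28, 71, 150, 168, 213] ⇒ [24, 28, 71, 150, 168, 213]
  DwuIV TGTACATC/2: at [1, 12, 40, 126, 186, 203] ⇒ [3, 14, 42, 128, 188, 205]

All cut coordinates (distinct, sorted): [3, 14, 24, 28, 33, 42, 50, 58, 71, 75, 83, 89, 103, 114, 128, 134, 141, 150, 154, 162, 168, 174, 188, 198, 205, 213, 220]

Fragment lengths:
  [0,3): 3 bp
  [3,14): 11 bp
  [14,24): 10 bp
  [24,28): 4 bp
  [28,33): 5 bp
  [33,42): 9 bp
  [42,50): 8 bp
  [50,58): 8 bp
  [58,71): 13 bp
  [71,75): 4 bp
  [75,83): 8 bp
  [83,89): 6 bp
  [89,103): 14 bp
  [103,114): 11 bp
  [114,128): 14 bp
  [128,134): 6 bp
  [134,141): 7 bp
  [141,150): 9 bp
  [150,154): 4 bp
  [154,162): 8 bp
  [162,168): 6 bp
  [168,174): 6 bp
  [174,188): 14 bp
  [188,198): 10 bp
  [198,205): 7 bp
  [205,213): 8 bp
  [213,220): 7 bp
  [220,225): 5 bp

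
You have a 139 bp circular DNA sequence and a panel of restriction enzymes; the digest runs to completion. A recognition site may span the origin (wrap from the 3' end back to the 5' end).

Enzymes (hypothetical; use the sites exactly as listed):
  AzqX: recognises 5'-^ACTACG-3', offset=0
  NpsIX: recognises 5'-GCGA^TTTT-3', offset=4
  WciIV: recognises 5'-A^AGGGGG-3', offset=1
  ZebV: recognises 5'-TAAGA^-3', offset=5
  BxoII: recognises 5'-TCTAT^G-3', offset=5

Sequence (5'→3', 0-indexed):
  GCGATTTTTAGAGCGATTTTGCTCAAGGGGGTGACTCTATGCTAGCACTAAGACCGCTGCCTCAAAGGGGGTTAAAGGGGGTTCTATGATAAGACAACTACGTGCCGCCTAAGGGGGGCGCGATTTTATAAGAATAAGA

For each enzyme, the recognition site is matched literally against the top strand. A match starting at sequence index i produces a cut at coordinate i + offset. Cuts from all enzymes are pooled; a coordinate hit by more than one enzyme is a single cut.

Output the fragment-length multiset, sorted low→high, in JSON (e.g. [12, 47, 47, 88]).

[2,4,6,7,9,10,10,12,12,12,12,13,15,15]

Per-enzyme occurrences:
  AzqX (ACTACG, off=0): starts [96] → cuts [96]
  NpsIX (GCGATTTT, off=4): starts [0, 12, 119] → cuts [4, 16, 123]
  WciIV (AAGGGGG, off=1): starts [24, 64, 74, 110] → cuts [25, 65, 75, 111]
  ZebV (TAAGA, off=5): starts [48, 89, 128, 134] → cuts [0, 53, 94, 133]
  BxoII (TCTATG, off=5): starts [35, 82] → cuts [40, 87]

Pooled cuts: [0, 4, 16, 25, 40, 53, 65, 75, 87, 94, 96, 111, 123, 133]

Fragments:
  0→4: 4 bp
  4→16: 12 bp
  16→25: 9 bp
  25→40: 15 bp
  40→53: 13 bp
  53→65: 12 bp
  65→75: 10 bp
  75→87: 12 bp
  87→94: 7 bp
  94→96: 2 bp
  96→111: 15 bp
  111→123: 12 bp
  123→133: 10 bp
  133→0 (wrap): 139-133+0 = 6 bp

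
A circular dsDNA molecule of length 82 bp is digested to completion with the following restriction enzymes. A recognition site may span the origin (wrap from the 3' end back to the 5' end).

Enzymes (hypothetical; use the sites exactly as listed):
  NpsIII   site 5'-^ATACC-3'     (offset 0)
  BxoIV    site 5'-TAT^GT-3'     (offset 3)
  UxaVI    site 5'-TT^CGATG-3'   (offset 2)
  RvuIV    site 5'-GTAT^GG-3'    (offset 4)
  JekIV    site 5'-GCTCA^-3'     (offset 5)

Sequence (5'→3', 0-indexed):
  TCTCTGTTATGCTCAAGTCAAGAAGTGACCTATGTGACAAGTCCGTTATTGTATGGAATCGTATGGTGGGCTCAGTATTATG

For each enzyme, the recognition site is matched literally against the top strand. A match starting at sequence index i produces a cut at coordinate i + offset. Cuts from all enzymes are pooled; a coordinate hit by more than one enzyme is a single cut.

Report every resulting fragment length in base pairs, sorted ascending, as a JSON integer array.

[7,10,10,16,18,21]

Scan for sites:
  NpsIII (ATACC, off=0): no sites
  BxoIV TATGT/3: at [30, 78] ⇒ [33, 81]
  UxaVI (TTCGATG, off=2): no sites
  RvuIV GTATGG/4: at [50, 60] ⇒ [54, 64]
  JekIV GCTCA/5: at [10, 69] ⇒ [15, 74]

Pooled cuts: [15, 33, 54, 64, 74, 81]

Fragments:
  15→33: 18 bp
  33→54: 21 bp
  54→64: 10 bp
  64→74: 10 bp
  74→81: 7 bp
  81→15 (wrap): 82-81+15 = 16 bp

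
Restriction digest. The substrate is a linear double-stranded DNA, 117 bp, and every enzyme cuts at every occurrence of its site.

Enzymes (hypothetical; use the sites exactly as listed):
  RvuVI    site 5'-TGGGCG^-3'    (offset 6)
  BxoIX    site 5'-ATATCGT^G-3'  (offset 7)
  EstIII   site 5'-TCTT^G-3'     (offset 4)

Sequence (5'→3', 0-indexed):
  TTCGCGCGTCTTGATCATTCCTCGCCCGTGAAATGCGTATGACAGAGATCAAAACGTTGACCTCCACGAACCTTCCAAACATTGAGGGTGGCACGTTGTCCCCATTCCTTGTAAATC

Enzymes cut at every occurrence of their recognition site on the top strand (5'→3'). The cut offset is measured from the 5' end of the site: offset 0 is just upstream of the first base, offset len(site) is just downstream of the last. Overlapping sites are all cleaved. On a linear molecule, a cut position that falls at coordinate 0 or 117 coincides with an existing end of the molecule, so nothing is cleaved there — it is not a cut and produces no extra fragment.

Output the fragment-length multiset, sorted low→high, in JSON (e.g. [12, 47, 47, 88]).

Per-enzyme occurrences:
  RvuVI (TGGGCG, off=6): no sites
  BxoIX (ATATCGTG, off=7): no sites
  EstIII (TCTTG, off=4): starts [8] → cuts [12]

All cut coordinates (distinct, sorted): [12]

Fragments:
  [0,12): 12 bp
  [12,117): 105 bp

[12,105]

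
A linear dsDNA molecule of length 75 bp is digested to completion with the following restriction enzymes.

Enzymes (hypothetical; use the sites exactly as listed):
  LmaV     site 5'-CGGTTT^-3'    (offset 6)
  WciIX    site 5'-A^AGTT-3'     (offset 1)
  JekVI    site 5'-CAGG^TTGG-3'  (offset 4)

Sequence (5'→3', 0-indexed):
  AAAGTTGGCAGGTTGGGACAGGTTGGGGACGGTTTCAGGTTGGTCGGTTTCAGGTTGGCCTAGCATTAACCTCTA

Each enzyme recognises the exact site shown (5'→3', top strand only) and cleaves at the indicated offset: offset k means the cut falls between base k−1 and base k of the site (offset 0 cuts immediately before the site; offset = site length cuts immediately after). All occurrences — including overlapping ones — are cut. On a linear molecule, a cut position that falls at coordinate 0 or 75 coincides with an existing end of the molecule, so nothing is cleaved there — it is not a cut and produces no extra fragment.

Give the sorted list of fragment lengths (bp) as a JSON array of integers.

Site scan:
  LmaV (CGGTTT, off=6): starts [29, 44] → cuts [35, 50]
  WciIX (AAGTT, off=1): starts [1] → cuts [2]
  JekVI (CAGGTTGG, off=4): starts [8, 18, 35, 50] → cuts [12, 22, 39, 54]

All cut coordinates (distinct, sorted): [2, 12, 22, 35, 39, 50, 54]

Fragment lengths:
  [0,2): 2 bp
  [2,12): 10 bp
  [12,22): 10 bp
  [22,35): 13 bp
  [35,39): 4 bp
  [39,50): 11 bp
  [50,54): 4 bp
  [54,75): 21 bp

[2,4,4,10,10,11,13,21]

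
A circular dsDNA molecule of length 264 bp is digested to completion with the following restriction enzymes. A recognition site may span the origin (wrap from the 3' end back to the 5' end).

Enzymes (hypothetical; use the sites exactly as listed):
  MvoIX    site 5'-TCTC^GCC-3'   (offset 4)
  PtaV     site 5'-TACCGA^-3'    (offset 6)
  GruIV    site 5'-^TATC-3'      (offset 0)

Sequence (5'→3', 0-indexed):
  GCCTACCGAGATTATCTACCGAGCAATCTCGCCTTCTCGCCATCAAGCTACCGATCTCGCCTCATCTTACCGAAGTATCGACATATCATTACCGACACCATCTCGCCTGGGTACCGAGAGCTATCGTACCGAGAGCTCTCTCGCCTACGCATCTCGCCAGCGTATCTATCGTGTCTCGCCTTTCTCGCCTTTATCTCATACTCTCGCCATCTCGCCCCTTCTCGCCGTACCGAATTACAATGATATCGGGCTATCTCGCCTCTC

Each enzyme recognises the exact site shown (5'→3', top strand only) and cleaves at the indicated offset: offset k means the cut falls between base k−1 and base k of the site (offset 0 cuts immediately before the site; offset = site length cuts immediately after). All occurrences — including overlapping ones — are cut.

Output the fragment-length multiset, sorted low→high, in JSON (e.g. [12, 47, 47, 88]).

Per-enzyme occurrences:
  MvoIX (TCTCGCC, off=4): starts [26, 34, 54, 100, 138, 151, 173, 182, 201, 209, 219, 253, 260] → cuts [0, 30, 38, 58, 104, 142, 155, 177, 186, 205, 213, 223, 257]
  PtaV (TACCGA, off=6): starts [3, 16, 48, 67, 89, 111, 126, 227] → cuts [9, 22, 54, 73, 95, 117, 132, 233]
  GruIV (TATC, off=0): starts [12, 75, 83, 121, 162, 166, 191, 243, 251] → cuts [12, 75, 83, 121, 162, 166, 191, 243, 251]

Pooled cuts: [0, 9, 12, 22, 30, 38, 54, 58, 73, 75, 83, 95, 104, 117, 121, 132, 142, 155, 162, 166, 177, 186, 191, 205, 213, 223, 233, 243, 251, 257]

Fragment lengths:
  0→9: 9 bp
  9→12: 3 bp
  12→22: 10 bp
  22→30: 8 bp
  30→38: 8 bp
  38→54: 16 bp
  54→58: 4 bp
  58→73: 15 bp
  73→75: 2 bp
  75→83: 8 bp
  83→95: 12 bp
  95→104: 9 bp
  104→117: 13 bp
  117→121: 4 bp
  121→132: 11 bp
  132→142: 10 bp
  142→155: 13 bp
  155→162: 7 bp
  162→166: 4 bp
  166→177: 11 bp
  177→186: 9 bp
  186→191: 5 bp
  191→205: 14 bp
  205→213: 8 bp
  213→223: 10 bp
  223→233: 10 bp
  233→243: 10 bp
  243→251: 8 bp
  251→257: 6 bp
  257→0 (wrap): 264-257+0 = 7 bp

[2,3,4,4,4,5,6,7,7,8,8,8,8,8,9,9,9,10,10,10,10,10,11,11,12,13,13,14,15,16]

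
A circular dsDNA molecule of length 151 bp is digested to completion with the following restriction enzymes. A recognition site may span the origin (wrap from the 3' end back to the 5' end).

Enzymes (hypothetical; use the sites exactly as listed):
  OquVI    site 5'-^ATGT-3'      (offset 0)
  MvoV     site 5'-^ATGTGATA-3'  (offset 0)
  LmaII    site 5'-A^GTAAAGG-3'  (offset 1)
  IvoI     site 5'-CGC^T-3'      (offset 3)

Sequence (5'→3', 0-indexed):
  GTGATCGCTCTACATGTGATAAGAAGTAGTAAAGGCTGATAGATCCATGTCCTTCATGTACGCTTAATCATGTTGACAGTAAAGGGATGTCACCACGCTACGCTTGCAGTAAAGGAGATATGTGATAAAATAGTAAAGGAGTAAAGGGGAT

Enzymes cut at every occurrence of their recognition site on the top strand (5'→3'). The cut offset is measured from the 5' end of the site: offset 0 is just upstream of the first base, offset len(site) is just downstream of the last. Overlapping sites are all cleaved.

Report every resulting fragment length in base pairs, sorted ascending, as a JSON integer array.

Site scan:
  OquVI (ATGT, off=0): starts [13, 46, 55, 69, 86, 119, 149] → cuts [13, 46, 55, 69, 86, 119, 149]
  MvoV (ATGTGATA, off=0): starts [13, 119] → cuts [13, 119]
  LmaII (AGTAAAGG, off=1): starts [27, 77, 107, 131, 139] → cuts [28, 78, 108, 132, 140]
  IvoI (CGCT, off=3): starts [5, 60, 95, 100] → cuts [8, 63, 98, 103]

All cut coordinates (distinct, sorted): [8, 13, 28, 46, 55, 63, 69, 78, 86, 98, 103, 108, 119, 132, 140, 149]

Fragments:
  8→13: 5 bp
  13→28: 15 bp
  28→46: 18 bp
  46→55: 9 bp
  55→63: 8 bp
  63→69: 6 bp
  69→78: 9 bp
  78→86: 8 bp
  86→98: 12 bp
  98→103: 5 bp
  103→108: 5 bp
  108→119: 11 bp
  119→132: 13 bp
  132→140: 8 bp
  140→149: 9 bp
  149→8 (wrap): 151-149+8 = 10 bp

[5,5,5,6,8,8,8,9,9,9,10,11,12,13,15,18]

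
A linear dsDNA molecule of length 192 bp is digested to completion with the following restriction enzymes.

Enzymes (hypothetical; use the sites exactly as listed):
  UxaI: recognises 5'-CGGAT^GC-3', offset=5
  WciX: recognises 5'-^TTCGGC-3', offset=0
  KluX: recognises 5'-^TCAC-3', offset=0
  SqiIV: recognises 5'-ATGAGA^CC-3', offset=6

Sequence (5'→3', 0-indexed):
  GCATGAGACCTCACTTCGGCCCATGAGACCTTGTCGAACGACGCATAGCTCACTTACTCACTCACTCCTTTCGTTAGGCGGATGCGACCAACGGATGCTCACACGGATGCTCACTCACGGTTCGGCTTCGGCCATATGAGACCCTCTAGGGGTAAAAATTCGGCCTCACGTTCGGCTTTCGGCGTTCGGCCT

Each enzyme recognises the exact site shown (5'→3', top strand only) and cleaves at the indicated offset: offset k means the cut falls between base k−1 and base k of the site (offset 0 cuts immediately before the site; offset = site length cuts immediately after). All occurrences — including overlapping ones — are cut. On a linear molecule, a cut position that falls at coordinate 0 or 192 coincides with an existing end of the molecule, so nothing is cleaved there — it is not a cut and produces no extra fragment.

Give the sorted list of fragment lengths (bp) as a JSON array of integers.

[2,2,2,4,4,4,5,6,6,7,7,7,8,8,8,10,13,14,15,17,21,22]

Per-enzyme occurrences:
  UxaI CGGATGC/5: at [78, 91, 103] ⇒ [83, 96, 108]
  WciX TTCGGC/0: at [14, 120, 126, 158, 170, 177, 184] ⇒ [14, 120, 126, 158, 170, 177, 184]
  KluX TCAC/0: at [10, 49, 57, 61, 98, 110, 114, 165] ⇒ [10, 49, 57, 61, 98, 110, 114, 165]
  SqiIV ATGAGACC/6: at [2, 22, 135] ⇒ [8, 28, 141]

All cut coordinates (distinct, sorted): [8, 10, 14, 28, 49, 57, 61, 83, 96, 98, 108, 110, 114, 120, 126, 141, 158, 165, 170, 177, 184]

Fragment lengths:
  [0,8): 8 bp
  [8,10): 2 bp
  [10,14): 4 bp
  [14,28): 14 bp
  [28,49): 21 bp
  [49,57): 8 bp
  [57,61): 4 bp
  [61,83): 22 bp
  [83,96): 13 bp
  [96,98): 2 bp
  [98,108): 10 bp
  [108,110): 2 bp
  [110,114): 4 bp
  [114,120): 6 bp
  [120,126): 6 bp
  [126,141): 15 bp
  [141,158): 17 bp
  [158,165): 7 bp
  [165,170): 5 bp
  [170,177): 7 bp
  [177,184): 7 bp
  [184,192): 8 bp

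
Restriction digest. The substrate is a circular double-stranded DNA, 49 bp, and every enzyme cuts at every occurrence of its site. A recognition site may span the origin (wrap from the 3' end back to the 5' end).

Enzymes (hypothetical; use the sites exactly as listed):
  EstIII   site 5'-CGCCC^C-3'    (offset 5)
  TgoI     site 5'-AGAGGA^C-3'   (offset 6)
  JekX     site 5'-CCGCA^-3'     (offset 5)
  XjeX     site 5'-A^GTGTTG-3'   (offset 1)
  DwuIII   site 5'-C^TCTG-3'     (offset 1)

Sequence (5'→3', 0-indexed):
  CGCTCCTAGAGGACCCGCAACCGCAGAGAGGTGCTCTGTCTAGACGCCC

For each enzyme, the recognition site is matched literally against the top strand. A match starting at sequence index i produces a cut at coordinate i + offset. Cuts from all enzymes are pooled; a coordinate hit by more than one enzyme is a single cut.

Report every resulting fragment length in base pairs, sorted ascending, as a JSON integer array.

Site scan:
  EstIII CGCCCC/5: at [44] ⇒ [0]
  TgoI AGAGGAC/6: at [7] ⇒ [13]
  JekX CCGCA/5: at [14, 20] ⇒ [19, 25]
  XjeX (AGTGTTG, off=1): no sites
  DwuIII CTCTG/1: at [33] ⇒ [34]

Pooled cuts: [0, 13, 19, 25, 34]

Fragment lengths:
  0→13: 13 bp
  13→19: 6 bp
  19→25: 6 bp
  25→34: 9 bp
  34→0 (wrap): 49-34+0 = 15 bp

[6,6,9,13,15]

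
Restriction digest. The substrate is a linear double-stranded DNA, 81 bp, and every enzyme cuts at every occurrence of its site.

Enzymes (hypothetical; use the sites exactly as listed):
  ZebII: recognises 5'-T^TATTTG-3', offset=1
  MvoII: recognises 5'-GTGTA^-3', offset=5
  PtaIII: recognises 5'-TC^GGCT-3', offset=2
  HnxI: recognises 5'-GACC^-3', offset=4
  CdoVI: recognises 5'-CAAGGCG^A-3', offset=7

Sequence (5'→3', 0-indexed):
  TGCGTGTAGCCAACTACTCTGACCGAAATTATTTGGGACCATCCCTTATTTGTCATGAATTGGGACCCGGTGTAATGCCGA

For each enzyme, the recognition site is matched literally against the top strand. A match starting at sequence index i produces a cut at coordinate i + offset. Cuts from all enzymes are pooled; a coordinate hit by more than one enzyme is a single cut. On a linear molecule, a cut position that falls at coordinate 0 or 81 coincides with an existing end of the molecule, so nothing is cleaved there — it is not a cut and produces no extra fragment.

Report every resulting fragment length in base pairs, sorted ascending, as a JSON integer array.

[5,6,7,7,8,11,16,21]

Site scan:
  ZebII (TTATTTG, off=1): starts [28, 45] → cuts [29, 46]
  MvoII (GTGTA, off=5): starts [3, 69] → cuts [8, 74]
  PtaIII (TCGGCT, off=2): no sites
  HnxI (GACC, off=4): starts [20, 36, 63] → cuts [24, 40, 67]
  CdoVI (CAAGGCGA, off=7): no sites

Pooled cuts: [8, 24, 29, 40, 46, 67, 74]

Fragments:
  [0,8): 8 bp
  [8,24): 16 bp
  [24,29): 5 bp
  [29,40): 11 bp
  [40,46): 6 bp
  [46,67): 21 bp
  [67,74): 7 bp
  [74,81): 7 bp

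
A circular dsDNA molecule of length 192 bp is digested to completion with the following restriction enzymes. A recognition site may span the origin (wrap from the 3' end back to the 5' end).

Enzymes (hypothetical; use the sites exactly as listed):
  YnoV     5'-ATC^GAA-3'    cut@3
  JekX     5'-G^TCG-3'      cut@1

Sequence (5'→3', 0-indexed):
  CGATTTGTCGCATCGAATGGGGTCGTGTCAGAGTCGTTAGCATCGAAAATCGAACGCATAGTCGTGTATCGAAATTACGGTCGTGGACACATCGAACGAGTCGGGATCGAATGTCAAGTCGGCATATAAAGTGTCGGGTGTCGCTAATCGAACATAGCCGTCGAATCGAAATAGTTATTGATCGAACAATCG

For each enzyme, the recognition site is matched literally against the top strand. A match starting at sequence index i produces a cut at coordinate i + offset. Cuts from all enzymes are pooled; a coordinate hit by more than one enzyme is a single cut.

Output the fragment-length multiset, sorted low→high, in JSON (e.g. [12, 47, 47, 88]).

[7,7,7,7,7,8,8,9,9,10,10,10,11,11,11,13,15,16,16]

Scan for sites:
  YnoV ATCGAA/3: at [11, 41, 48, 67, 90, 105, 146, 164, 180] ⇒ [14, 44, 51, 70, 93, 108, 149, 167, 183]
  JekX GTCG/1: at [6, 21, 32, 60, 79, 99, 117, 132, 139, 159] ⇒ [7, 22, 33, 61, 80, 100, 118, 133, 140, 160]

All cut coordinates (distinct, sorted): [7, 14, 22, 33, 44, 51, 61, 70, 80, 93, 100, 108, 118, 133, 140, 149, 160, 167, 183]

Fragment lengths:
  7→14: 7 bp
  14→22: 8 bp
  22→33: 11 bp
  33→44: 11 bp
  44→51: 7 bp
  51→61: 10 bp
  61→70: 9 bp
  70→80: 10 bp
  80→93: 13 bp
  93→100: 7 bp
  100→108: 8 bp
  108→118: 10 bp
  118→133: 15 bp
  133→140: 7 bp
  140→149: 9 bp
  149→160: 11 bp
  160→167: 7 bp
  167→183: 16 bp
  183→7 (wrap): 192-183+7 = 16 bp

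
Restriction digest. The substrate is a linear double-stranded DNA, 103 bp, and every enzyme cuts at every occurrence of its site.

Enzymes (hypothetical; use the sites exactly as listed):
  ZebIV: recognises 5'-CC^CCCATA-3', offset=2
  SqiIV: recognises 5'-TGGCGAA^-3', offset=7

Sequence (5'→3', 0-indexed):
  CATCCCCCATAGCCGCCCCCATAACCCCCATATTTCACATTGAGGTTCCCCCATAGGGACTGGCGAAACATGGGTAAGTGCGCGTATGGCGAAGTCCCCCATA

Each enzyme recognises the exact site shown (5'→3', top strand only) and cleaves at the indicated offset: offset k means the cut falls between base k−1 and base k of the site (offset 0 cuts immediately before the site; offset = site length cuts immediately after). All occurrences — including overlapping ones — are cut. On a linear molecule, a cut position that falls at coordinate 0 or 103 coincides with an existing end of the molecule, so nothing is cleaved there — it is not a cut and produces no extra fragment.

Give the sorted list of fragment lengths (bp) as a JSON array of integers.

[4,5,6,9,12,18,23,26]

Per-enzyme occurrences:
  ZebIV CCCCCATA/2: at [3, 15, 24, 47, 95] ⇒ [5, 17, 26, 49, 97]
  SqiIV TGGCGAA/7: at [60, 86] ⇒ [67, 93]

All cut coordinates (distinct, sorted): [5, 17, 26, 49, 67, 93, 97]

Fragments:
  [0,5): 5 bp
  [5,17): 12 bp
  [17,26): 9 bp
  [26,49): 23 bp
  [49,67): 18 bp
  [67,93): 26 bp
  [93,97): 4 bp
  [97,103): 6 bp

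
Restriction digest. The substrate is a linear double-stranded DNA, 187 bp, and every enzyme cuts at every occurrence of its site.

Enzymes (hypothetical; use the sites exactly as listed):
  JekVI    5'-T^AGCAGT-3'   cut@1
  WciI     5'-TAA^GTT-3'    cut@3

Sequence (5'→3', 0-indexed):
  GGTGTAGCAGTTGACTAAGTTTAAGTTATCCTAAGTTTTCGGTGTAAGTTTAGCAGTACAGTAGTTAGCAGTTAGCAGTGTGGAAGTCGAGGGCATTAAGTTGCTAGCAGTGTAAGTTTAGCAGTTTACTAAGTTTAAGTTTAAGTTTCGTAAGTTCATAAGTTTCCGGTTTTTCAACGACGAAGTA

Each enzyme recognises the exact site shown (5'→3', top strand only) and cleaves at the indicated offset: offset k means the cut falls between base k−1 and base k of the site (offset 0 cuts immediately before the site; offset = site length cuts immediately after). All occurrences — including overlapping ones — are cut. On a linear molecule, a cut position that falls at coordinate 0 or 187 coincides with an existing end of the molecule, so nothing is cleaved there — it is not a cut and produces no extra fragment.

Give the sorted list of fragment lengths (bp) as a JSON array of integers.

[4,4,5,6,6,6,6,7,8,9,10,10,13,13,13,15,26,26]

Per-enzyme occurrences:
  JekVI TAGCAGT/1: at [4, 50, 65, 72, 104, 118] ⇒ [5, 51, 66, 73, 105, 119]
  WciI TAAGTT/3: at [15, 21, 31, 44, 96, 112, 129, 135, 141, 150, 158] ⇒ [18, 24, 34, 47, 99, 115, 132, 138, 144, 153, 161]

All cut coordinates (distinct, sorted): [5, 18, 24, 34, 47, 51, 66, 73, 99, 105, 115, 119, 132, 138, 144, 153, 161]

Fragments:
  [0,5): 5 bp
  [5,18): 13 bp
  [18,24): 6 bp
  [24,34): 10 bp
  [34,47): 13 bp
  [47,51): 4 bp
  [51,66): 15 bp
  [66,73): 7 bp
  [73,99): 26 bp
  [99,105): 6 bp
  [105,115): 10 bp
  [115,119): 4 bp
  [119,132): 13 bp
  [132,138): 6 bp
  [138,144): 6 bp
  [144,153): 9 bp
  [153,161): 8 bp
  [161,187): 26 bp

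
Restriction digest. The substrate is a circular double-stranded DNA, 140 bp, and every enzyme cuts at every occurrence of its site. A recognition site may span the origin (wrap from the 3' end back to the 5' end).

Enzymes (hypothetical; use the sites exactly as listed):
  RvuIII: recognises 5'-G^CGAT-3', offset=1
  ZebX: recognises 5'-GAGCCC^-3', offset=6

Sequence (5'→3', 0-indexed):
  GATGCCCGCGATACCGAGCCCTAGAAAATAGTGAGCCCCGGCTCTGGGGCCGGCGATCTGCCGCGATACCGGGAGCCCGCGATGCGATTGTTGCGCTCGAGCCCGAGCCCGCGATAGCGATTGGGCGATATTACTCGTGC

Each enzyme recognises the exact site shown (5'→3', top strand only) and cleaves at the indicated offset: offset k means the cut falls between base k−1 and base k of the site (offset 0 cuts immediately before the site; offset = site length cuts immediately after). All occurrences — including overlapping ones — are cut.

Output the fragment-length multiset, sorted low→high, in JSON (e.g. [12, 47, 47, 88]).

Per-enzyme occurrences:
  RvuIII GCGAT/1: at [7, 52, 62, 78, 83, 110, 116, 124, 138] ⇒ [8, 53, 63, 79, 84, 111, 117, 125, 139]
  ZebX GAGCCC/6: at [15, 32, 72, 98, 104] ⇒ [21, 38, 78, 104, 110]

Pooled cuts: [8, 21, 38, 53, 63, 78, 79, 84, 104, 110, 111, 117, 125, 139]

Fragments:
  8→21: 13 bp
  21→38: 17 bp
  38→53: 15 bp
  53→63: 10 bp
  63→78: 15 bp
  78→79: 1 bp
  79→84: 5 bp
  84→104: 20 bp
  104→110: 6 bp
  110→111: 1 bp
  111→117: 6 bp
  117→125: 8 bp
  125→139: 14 bp
  139→8 (wrap): 140-139+8 = 9 bp

[1,1,5,6,6,8,9,10,13,14,15,15,17,20]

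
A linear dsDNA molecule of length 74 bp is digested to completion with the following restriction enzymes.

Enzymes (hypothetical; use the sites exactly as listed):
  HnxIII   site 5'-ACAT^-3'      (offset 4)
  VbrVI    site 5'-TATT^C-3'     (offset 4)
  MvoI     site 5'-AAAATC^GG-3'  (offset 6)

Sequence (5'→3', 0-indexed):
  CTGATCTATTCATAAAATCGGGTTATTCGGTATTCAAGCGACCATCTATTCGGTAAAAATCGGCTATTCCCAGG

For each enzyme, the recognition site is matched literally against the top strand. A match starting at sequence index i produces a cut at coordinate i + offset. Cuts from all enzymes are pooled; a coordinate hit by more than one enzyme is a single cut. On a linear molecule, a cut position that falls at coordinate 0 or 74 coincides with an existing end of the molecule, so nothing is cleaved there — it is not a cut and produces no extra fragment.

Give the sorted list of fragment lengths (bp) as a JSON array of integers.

Scan for sites:
  HnxIII (ACAT, off=4): no sites
  VbrVI TATTC/4: at [6, 23, 30, 46, 64] ⇒ [10, 27, 34, 50, 68]
  MvoI AAAATCGG/6: at [13, 55] ⇒ [19, 61]

All cut coordinates (distinct, sorted): [10, 19, 27, 34, 50, 61, 68]

Fragment lengths:
  [0,10): 10 bp
  [10,19): 9 bp
  [19,27): 8 bp
  [27,34): 7 bp
  [34,50): 16 bp
  [50,61): 11 bp
  [61,68): 7 bp
  [68,74): 6 bp

[6,7,7,8,9,10,11,16]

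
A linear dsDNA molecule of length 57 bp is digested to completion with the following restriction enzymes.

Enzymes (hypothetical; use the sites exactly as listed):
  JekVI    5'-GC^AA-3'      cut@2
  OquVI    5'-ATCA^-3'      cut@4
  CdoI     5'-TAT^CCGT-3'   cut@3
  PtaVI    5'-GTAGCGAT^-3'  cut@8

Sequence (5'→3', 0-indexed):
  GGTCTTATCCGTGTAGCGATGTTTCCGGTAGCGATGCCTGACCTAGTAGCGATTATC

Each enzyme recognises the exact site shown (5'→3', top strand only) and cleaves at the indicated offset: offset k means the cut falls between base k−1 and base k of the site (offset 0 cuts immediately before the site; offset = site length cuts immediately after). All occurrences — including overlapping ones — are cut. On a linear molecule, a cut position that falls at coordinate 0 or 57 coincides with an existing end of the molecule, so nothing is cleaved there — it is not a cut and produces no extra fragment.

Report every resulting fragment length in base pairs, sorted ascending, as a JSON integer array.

Site scan:
  JekVI (GCAA, off=2): no sites
  OquVI (ATCA, off=4): no sites
  CdoI (TATCCGT, off=3): starts [5] → cuts [8]
  PtaVI (GTAGCGAT, off=8): starts [12, 27, 45] → cuts [20, 35, 53]

All cut coordinates (distinct, sorted): [8, 20, 35, 53]

Fragment lengths:
  [0,8): 8 bp
  [8,20): 12 bp
  [20,35): 15 bp
  [35,53): 18 bp
  [53,57): 4 bp

[4,8,12,15,18]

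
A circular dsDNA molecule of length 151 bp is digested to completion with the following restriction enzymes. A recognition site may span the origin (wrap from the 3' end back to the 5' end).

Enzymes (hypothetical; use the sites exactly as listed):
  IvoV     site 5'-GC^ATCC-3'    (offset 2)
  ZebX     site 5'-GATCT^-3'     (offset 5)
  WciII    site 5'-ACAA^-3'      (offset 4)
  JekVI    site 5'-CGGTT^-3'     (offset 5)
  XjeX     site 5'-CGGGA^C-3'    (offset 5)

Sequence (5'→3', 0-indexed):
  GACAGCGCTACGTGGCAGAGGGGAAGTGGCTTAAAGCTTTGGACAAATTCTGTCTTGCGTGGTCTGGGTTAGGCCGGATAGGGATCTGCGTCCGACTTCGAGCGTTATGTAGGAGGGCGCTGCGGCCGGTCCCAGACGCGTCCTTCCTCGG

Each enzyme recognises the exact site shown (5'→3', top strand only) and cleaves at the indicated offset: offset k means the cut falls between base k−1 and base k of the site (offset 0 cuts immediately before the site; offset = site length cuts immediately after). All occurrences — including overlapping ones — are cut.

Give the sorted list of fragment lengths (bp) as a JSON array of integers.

[41,44,66]

Per-enzyme occurrences:
  IvoV (GCATCC, off=2): no sites
  ZebX (GATCT, off=5): starts [82] → cuts [87]
  WciII (ACAA, off=4): starts [42] → cuts [46]
  JekVI (CGGTT, off=5): no sites
  XjeX (CGGGAC, off=5): starts [148] → cuts [2]

Pooled cuts: [2, 46, 87]

Fragments:
  2→46: 44 bp
  46→87: 41 bp
  87→2 (wrap): 151-87+2 = 66 bp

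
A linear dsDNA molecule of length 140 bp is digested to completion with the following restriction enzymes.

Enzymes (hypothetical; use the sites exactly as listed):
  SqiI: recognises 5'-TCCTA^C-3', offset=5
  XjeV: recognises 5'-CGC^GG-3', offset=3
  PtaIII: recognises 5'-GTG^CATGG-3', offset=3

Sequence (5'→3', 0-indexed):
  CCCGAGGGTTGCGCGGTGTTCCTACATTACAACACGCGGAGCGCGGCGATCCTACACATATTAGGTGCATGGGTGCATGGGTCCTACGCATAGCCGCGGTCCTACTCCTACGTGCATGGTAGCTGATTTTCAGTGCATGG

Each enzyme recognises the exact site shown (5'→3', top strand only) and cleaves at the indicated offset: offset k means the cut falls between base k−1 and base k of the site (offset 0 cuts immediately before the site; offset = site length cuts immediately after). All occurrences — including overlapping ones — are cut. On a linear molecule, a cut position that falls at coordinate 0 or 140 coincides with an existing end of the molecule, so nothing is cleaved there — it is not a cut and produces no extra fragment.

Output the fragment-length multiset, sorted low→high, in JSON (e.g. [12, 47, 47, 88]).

Scan for sites:
  SqiI (TCCTAC, off=5): starts [19, 49, 81, 99, 105] → cuts [24, 54, 86, 104, 110]
  XjeV (CGCGG, off=3): starts [11, 34, 41, 94] → cuts [14, 37, 44, 97]
  PtaIII (GTGCATGG, off=3): starts [64, 72, 111, 132] → cuts [67, 75, 114, 135]

Pooled cuts: [14, 24, 37, 44, 54, 67, 75, 86, 97, 104, 110, 114, 135]

Fragment lengths:
  [0,14): 14 bp
  [14,24): 10 bp
  [24,37): 13 bp
  [37,44): 7 bp
  [44,54): 10 bp
  [54,67): 13 bp
  [67,75): 8 bp
  [75,86): 11 bp
  [86,97): 11 bp
  [97,104): 7 bp
  [104,110): 6 bp
  [110,114): 4 bp
  [114,135): 21 bp
  [135,140): 5 bp

[4,5,6,7,7,8,10,10,11,11,13,13,14,21]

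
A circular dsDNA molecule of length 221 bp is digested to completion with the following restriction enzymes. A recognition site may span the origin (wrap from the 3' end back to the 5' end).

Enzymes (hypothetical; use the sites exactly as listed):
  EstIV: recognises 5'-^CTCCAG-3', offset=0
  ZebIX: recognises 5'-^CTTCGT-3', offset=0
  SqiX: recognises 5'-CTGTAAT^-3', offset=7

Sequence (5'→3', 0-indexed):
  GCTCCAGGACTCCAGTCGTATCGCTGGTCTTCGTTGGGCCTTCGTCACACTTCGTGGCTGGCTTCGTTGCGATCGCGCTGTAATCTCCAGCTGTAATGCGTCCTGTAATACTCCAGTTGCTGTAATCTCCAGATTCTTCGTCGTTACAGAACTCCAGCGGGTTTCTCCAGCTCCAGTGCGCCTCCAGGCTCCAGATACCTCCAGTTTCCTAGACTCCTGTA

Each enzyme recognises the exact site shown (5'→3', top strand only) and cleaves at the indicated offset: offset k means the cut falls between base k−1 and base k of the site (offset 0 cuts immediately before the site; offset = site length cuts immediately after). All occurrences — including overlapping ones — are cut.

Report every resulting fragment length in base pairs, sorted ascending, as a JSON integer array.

[1,6,7,8,9,10,10,11,11,12,12,13,13,16,16,19,23,24]

Scan for sites:
  EstIV (CTCCAG, off=0): starts [1, 9, 84, 110, 126, 151, 164, 170, 181, 188, 198] → cuts [1, 9, 84, 110, 126, 151, 164, 170, 181, 188, 198]
  ZebIX (CTTCGT, off=0): starts [28, 39, 49, 61, 135] → cuts [28, 39, 49, 61, 135]
  SqiX (CTGTAAT, off=7): starts [77, 90, 102, 119] → cuts [84, 97, 109, 126]

Pooled cuts: [1, 9, 28, 39, 49, 61, 84, 97, 109, 110, 126, 135, 151, 164, 170, 181, 188, 198]

Fragments:
  1→9: 8 bp
  9→28: 19 bp
  28→39: 11 bp
  39→49: 10 bp
  49→61: 12 bp
  61→84: 23 bp
  84→97: 13 bp
  97→109: 12 bp
  109→110: 1 bp
  110→126: 16 bp
  126→135: 9 bp
  135→151: 16 bp
  151→164: 13 bp
  164→170: 6 bp
  170→181: 11 bp
  181→188: 7 bp
  188→198: 10 bp
  198→1 (wrap): 221-198+1 = 24 bp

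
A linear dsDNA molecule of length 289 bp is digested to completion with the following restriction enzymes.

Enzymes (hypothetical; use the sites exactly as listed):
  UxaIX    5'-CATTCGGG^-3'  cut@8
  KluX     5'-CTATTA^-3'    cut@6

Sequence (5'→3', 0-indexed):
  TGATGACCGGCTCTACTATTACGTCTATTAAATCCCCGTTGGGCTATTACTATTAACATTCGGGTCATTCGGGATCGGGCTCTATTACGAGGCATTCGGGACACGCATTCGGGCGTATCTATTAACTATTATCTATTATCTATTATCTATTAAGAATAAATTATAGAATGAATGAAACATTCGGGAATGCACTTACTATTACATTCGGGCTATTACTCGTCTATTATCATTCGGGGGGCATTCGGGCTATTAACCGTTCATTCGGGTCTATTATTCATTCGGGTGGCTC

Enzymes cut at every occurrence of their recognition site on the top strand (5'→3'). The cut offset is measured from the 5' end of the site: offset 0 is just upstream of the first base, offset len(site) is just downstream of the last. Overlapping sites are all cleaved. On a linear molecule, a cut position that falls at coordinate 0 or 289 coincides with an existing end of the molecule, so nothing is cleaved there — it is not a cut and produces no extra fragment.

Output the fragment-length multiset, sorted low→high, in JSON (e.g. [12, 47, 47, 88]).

[6,6,6,6,7,7,7,7,7,8,9,9,9,9,10,11,11,11,13,13,14,14,16,19,21,33]

Site scan:
  UxaIX CATTCGGG/8: at [56, 65, 92, 105, 177, 201, 227, 238, 258, 275] ⇒ [64, 73, 100, 113, 185, 209, 235, 246, 266, 283]
  KluX CTATTA/6: at [15, 24, 43, 49, 81, 118, 125, 132, 139, 146, 195, 209, 220, 246, 267] ⇒ [21, 30, 49, 55, 87, 124, 131, 138, 145, 152, 201, 215, 226, 252, 273]

All cut coordinates (distinct, sorted): [21, 30, 49, 55, 64, 73, 87, 100, 113, 124, 131, 138, 145, 152, 185, 201, 209, 215, 226, 235, 246, 252, 266, 273, 283]

Fragments:
  [0,21): 21 bp
  [21,30): 9 bp
  [30,49): 19 bp
  [49,55): 6 bp
  [55,64): 9 bp
  [64,73): 9 bp
  [73,87): 14 bp
  [87,100): 13 bp
  [100,113): 13 bp
  [113,124): 11 bp
  [124,131): 7 bp
  [131,138): 7 bp
  [138,145): 7 bp
  [145,152): 7 bp
  [152,185): 33 bp
  [185,201): 16 bp
  [201,209): 8 bp
  [209,215): 6 bp
  [215,226): 11 bp
  [226,235): 9 bp
  [235,246): 11 bp
  [246,252): 6 bp
  [252,266): 14 bp
  [266,273): 7 bp
  [273,283): 10 bp
  [283,289): 6 bp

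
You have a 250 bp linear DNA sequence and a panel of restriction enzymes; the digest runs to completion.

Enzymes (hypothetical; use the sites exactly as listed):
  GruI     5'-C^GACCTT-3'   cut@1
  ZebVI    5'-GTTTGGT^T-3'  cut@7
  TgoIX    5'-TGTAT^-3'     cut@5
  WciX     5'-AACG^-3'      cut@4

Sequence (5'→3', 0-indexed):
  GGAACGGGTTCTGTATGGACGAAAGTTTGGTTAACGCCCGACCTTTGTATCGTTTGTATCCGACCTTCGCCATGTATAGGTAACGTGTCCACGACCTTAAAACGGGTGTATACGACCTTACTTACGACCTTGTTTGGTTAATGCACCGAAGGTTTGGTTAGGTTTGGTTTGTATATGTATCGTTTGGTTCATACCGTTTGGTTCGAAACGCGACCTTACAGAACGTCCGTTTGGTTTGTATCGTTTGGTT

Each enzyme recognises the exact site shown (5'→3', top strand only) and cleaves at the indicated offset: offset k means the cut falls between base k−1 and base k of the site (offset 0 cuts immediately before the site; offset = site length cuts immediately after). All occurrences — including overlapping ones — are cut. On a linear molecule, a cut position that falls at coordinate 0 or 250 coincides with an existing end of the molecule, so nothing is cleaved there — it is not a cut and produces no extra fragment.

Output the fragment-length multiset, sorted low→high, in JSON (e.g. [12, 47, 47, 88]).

[1,1,2,2,3,5,6,6,6,6,7,7,8,8,8,8,9,10,10,10,11,12,12,13,14,14,15,16,20]

Site scan:
  GruI CGACCTT/1: at [38, 60, 91, 112, 124, 210] ⇒ [39, 61, 92, 113, 125, 211]
  ZebVI GTTTGGTT/7: at [24, 131, 151, 161, 181, 195, 228, 242] ⇒ [31, 138, 158, 168, 188, 202, 235, 249]
  TgoIX TGTAT/5: at [11, 45, 54, 72, 106, 169, 175, 236] ⇒ [16, 50, 59, 77, 111, 174, 180, 241]
  WciX AACG/4: at [2, 32, 81, 100, 206, 221] ⇒ [6, 36, 85, 104, 210, 225]

Pooled cuts: [6, 16, 31, 36, 39, 50, 59, 61, 77, 85, 92, 104, 111, 113, 125, 138, 158, 168, 174, 180, 188, 202, 210, 211, 225, 235, 241, 249]

Fragment lengths:
  [0,6): 6 bp
  [6,16): 10 bp
  [16,31): 15 bp
  [31,36): 5 bp
  [36,39): 3 bp
  [39,50): 11 bp
  [50,59): 9 bp
  [59,61): 2 bp
  [61,77): 16 bp
  [77,85): 8 bp
  [85,92): 7 bp
  [92,104): 12 bp
  [104,111): 7 bp
  [111,113): 2 bp
  [113,125): 12 bp
  [125,138): 13 bp
  [138,158): 20 bp
  [158,168): 10 bp
  [168,174): 6 bp
  [174,180): 6 bp
  [180,188): 8 bp
  [188,202): 14 bp
  [202,210): 8 bp
  [210,211): 1 bp
  [211,225): 14 bp
  [225,235): 10 bp
  [235,241): 6 bp
  [241,249): 8 bp
  [249,250): 1 bp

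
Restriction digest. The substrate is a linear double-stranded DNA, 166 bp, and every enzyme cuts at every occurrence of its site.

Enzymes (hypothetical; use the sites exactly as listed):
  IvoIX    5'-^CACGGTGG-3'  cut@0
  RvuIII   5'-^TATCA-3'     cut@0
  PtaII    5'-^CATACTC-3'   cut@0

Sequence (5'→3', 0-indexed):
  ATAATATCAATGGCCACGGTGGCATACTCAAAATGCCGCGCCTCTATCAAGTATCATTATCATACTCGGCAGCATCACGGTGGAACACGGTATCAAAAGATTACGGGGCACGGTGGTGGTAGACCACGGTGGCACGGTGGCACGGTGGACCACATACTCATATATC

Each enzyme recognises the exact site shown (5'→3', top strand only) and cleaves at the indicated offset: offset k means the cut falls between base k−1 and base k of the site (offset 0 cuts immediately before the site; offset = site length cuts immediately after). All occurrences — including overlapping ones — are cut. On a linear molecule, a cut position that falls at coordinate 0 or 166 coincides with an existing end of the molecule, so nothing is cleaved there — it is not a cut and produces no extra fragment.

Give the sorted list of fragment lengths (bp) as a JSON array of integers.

[3,4,6,7,8,8,8,10,12,14,15,15,16,18,22]

Scan for sites:
  IvoIX (CACGGTGG, off=0): starts [14, 75, 108, 124, 132, 140] → cuts [14, 75, 108, 124, 132, 140]
  RvuIII (TATCA, off=0): starts [4, 44, 51, 57, 90] → cuts [4, 44, 51, 57, 90]
  PtaII (CATACTC, off=0): starts [22, 60, 152] → cuts [22, 60, 152]

All cut coordinates (distinct, sorted): [4, 14, 22, 44, 51, 57, 60, 75, 90, 108, 124, 132, 140, 152]

Fragment lengths:
  [0,4): 4 bp
  [4,14): 10 bp
  [14,22): 8 bp
  [22,44): 22 bp
  [44,51): 7 bp
  [51,57): 6 bp
  [57,60): 3 bp
  [60,75): 15 bp
  [75,90): 15 bp
  [90,108): 18 bp
  [108,124): 16 bp
  [124,132): 8 bp
  [132,140): 8 bp
  [140,152): 12 bp
  [152,166): 14 bp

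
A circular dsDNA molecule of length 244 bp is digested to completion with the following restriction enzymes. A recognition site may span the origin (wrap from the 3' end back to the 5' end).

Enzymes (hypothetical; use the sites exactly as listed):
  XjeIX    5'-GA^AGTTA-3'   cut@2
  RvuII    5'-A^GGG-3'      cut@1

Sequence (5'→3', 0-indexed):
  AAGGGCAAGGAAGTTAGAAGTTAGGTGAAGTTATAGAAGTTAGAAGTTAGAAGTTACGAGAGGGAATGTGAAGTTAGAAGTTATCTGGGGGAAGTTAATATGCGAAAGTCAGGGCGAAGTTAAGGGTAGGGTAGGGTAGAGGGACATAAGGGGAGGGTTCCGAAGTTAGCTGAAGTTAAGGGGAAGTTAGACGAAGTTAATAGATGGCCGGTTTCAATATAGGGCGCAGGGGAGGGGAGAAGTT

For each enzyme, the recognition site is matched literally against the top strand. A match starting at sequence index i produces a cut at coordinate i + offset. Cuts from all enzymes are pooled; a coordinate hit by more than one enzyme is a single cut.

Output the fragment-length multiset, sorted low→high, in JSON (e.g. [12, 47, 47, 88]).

[5,5,5,5,5,6,6,6,6,7,7,7,7,7,7,7,9,9,9,9,10,10,10,10,10,14,19,27]

Site scan:
  XjeIX GAAGTTA/2: at [9, 16, 26, 35, 42, 49, 69, 76, 90, 115, 161, 171, 182, 192, 238] ⇒ [11, 18, 28, 37, 44, 51, 71, 78, 92, 117, 163, 173, 184, 194, 240]
  RvuII AGGG/1: at [1, 60, 110, 122, 127, 132, 139, 148, 153, 178, 220, 227, 232] ⇒ [2, 61, 111, 123, 128, 133, 140, 149, 154, 179, 221, 228, 233]

Pooled cuts: [2, 11, 18, 28, 37, 44, 51, 61, 71, 78, 92, 111, 117, 123, 128, 133, 140, 149, 154, 163, 173, 179, 184, 194, 221, 228, 233, 240]

Fragments:
  2→11: 9 bp
  11→18: 7 bp
  18→28: 10 bp
  28→37: 9 bp
  37→44: 7 bp
  44→51: 7 bp
  51→61: 10 bp
  61→71: 10 bp
  71→78: 7 bp
  78→92: 14 bp
  92→111: 19 bp
  111→117: 6 bp
  117→123: 6 bp
  123→128: 5 bp
  128→133: 5 bp
  133→140: 7 bp
  140→149: 9 bp
  149→154: 5 bp
  154→163: 9 bp
  163→173: 10 bp
  173→179: 6 bp
  179→184: 5 bp
  184→194: 10 bp
  194→221: 27 bp
  221→228: 7 bp
  228→233: 5 bp
  233→240: 7 bp
  240→2 (wrap): 244-240+2 = 6 bp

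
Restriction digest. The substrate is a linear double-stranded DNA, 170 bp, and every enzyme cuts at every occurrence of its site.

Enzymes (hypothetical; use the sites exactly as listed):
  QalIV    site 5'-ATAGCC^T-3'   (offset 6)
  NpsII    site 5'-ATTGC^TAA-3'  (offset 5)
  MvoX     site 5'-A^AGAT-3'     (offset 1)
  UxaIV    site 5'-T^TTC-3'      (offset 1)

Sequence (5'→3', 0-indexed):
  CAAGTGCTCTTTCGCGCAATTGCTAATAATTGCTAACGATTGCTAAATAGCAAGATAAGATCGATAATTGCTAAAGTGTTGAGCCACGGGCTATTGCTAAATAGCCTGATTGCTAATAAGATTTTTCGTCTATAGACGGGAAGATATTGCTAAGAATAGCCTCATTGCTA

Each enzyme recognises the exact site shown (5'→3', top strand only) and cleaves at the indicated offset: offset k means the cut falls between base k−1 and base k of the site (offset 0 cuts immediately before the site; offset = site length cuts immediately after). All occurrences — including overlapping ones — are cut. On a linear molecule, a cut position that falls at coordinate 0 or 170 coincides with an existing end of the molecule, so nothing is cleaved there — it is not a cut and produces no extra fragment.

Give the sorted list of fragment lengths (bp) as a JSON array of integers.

[5,5,6,7,9,9,9,9,10,10,10,11,13,14,17,26]

Site scan:
  QalIV (ATAGCCT, off=6): starts [100, 155] → cuts [106, 161]
  NpsII (ATTGCTAA, off=5): starts [18, 28, 38, 66, 92, 108, 145] → cuts [23, 33, 43, 71, 97, 113, 150]
  MvoX (AAGAT, off=1): starts [51, 56, 117, 140] → cuts [52, 57, 118, 141]
  UxaIV (TTTC, off=1): starts [9, 123] → cuts [10, 124]

Pooled cuts: [10, 23, 33, 43, 52, 57, 71, 97, 106, 113, 118, 124, 141, 150, 161]

Fragment lengths:
  [0,10): 10 bp
  [10,23): 13 bp
  [23,33): 10 bp
  [33,43): 10 bp
  [43,52): 9 bp
  [52,57): 5 bp
  [57,71): 14 bp
  [71,97): 26 bp
  [97,106): 9 bp
  [106,113): 7 bp
  [113,118): 5 bp
  [118,124): 6 bp
  [124,141): 17 bp
  [141,150): 9 bp
  [150,161): 11 bp
  [161,170): 9 bp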